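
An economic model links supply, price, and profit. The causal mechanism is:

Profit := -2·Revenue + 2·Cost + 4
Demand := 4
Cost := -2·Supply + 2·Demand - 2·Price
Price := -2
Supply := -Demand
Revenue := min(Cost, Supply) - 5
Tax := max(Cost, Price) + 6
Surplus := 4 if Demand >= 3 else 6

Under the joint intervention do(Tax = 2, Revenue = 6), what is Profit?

Setting Tax = 2, Revenue = 6 by intervention discards those variables' equations.
Supply = -Demand  [with Demand=4]  = -4
Cost = -2·Supply + 2·Demand - 2·Price  [with Supply=-4, Demand=4, Price=-2]  = 20
Profit = -2·Revenue + 2·Cost + 4  [with Revenue=6, Cost=20]  = 32

32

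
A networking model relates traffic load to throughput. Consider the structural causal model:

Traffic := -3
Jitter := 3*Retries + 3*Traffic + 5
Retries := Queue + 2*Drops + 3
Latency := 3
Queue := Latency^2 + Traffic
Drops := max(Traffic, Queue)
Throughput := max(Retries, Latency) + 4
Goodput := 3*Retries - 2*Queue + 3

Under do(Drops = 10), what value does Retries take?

Intervening sets Drops = 10 and removes its equation (Drops := max(Traffic, Queue)).
Queue = Latency^2 + Traffic  [with Latency=3, Traffic=-3]  = 6
Retries = Queue + 2*Drops + 3  [with Queue=6, Drops=10]  = 29

29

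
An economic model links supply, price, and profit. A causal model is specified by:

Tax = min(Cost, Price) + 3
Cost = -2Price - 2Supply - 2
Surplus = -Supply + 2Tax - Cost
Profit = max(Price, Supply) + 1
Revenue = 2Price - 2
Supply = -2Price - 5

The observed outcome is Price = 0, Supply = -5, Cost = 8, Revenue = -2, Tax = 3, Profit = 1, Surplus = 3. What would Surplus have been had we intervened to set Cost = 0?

11

The intervention breaks the incoming arrows to Cost: Cost = -2Price - 2Supply - 2 no longer applies, and Cost = 0.
Supply = -2Price - 5  [with Price=0]  = -5
Tax = min(Cost, Price) + 3  [with Cost=0, Price=0]  = 3
Surplus = -Supply + 2Tax - Cost  [with Supply=-5, Tax=3, Cost=0]  = 11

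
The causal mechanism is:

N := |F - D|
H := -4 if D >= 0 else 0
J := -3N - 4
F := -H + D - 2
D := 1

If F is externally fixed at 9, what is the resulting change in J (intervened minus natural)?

do(F=9) replaces the equation F := -H + D - 2 with the constant F = 9.
N = |F - D|  [with F=9, D=1]  = 8
J = -3N - 4  [with N=8]  = -28
Without intervention: H = -4 if D >= 0 else 0  [with D=1]  = -4; F = -H + D - 2  [with H=-4, D=1]  = 3; N = |F - D|  [with F=3, D=1]  = 2; J = -3N - 4  [with N=2]  = -10.
Change = -28 − (-10) = -18.

-18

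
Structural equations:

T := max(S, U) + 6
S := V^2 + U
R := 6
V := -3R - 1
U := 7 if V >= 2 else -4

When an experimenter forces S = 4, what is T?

Intervening sets S = 4 and removes its equation (S := V^2 + U).
V = -3R - 1  [with R=6]  = -19
U = 7 if V >= 2 else -4  [with V=-19]  = -4
T = max(S, U) + 6  [with S=4, U=-4]  = 10

10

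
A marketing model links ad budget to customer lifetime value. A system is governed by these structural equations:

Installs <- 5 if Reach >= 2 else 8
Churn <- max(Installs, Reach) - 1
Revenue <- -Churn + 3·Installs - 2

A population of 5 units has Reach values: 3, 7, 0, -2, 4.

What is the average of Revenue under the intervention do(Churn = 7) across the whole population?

do(Churn=7) breaks Churn's dependence on Reach. With Churn=7 fixed, Revenue across the units is 6, 6, 15, 15, 6, mean 9.6.

9.6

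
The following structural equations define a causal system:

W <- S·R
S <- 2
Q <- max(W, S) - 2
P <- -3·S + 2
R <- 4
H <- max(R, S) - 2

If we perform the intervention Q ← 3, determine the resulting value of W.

8

do(Q=3) replaces the equation Q <- max(W, S) - 2 with the constant Q = 3.
W is not downstream of the intervention, so its value is determined by the original equations.
W = S·R  [with S=2, R=4]  = 8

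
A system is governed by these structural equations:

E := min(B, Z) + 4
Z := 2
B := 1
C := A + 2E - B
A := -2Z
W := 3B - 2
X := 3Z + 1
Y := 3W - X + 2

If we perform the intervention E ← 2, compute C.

do(E=2) replaces the equation E := min(B, Z) + 4 with the constant E = 2.
A = -2Z  [with Z=2]  = -4
C = A + 2E - B  [with A=-4, E=2, B=1]  = -1

-1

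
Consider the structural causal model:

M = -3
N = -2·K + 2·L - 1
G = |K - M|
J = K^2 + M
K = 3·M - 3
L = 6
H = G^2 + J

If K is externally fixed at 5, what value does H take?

86

The intervention breaks the incoming arrows to K: K = 3·M - 3 no longer applies, and K = 5.
J = K^2 + M  [with K=5, M=-3]  = 22
G = |K - M|  [with K=5, M=-3]  = 8
H = G^2 + J  [with G=8, J=22]  = 86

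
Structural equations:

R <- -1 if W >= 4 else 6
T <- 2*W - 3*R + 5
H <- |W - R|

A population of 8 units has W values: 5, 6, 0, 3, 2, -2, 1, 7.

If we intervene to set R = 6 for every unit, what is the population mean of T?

Every unit gets R=6 under the intervention. T values become -3, -1, -13, -7, -9, -17, -11, 1; E[T|do(R=6)] = -7.5.

-7.5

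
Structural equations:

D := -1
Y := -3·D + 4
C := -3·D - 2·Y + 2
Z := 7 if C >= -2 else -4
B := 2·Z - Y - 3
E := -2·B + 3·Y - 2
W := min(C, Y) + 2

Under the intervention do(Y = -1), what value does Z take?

7

Under do(Y=-1), the mechanism Y := -3·D + 4 is discarded; Y is fixed at -1.
C = -3·D - 2·Y + 2  [with D=-1, Y=-1]  = 7
Z = 7 if C >= -2 else -4  [with C=7]  = 7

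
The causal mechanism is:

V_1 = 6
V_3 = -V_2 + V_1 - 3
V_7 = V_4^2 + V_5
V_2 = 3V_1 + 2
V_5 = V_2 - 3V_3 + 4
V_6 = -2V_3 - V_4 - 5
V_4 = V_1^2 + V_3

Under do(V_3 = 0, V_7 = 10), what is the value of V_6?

Under do(V_3 = 0, V_7 = 10), each intervened variable's structural equation is replaced by its fixed value.
V_4 = V_1^2 + V_3  [with V_1=6, V_3=0]  = 36
V_6 = -2V_3 - V_4 - 5  [with V_3=0, V_4=36]  = -41

-41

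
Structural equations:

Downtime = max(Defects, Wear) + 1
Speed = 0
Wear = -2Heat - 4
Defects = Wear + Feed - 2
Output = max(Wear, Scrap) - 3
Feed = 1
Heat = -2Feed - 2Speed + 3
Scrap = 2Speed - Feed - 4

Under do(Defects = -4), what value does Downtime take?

do(Defects=-4) replaces the equation Defects = Wear + Feed - 2 with the constant Defects = -4.
Heat = -2Feed - 2Speed + 3  [with Feed=1, Speed=0]  = 1
Wear = -2Heat - 4  [with Heat=1]  = -6
Downtime = max(Defects, Wear) + 1  [with Defects=-4, Wear=-6]  = -3

-3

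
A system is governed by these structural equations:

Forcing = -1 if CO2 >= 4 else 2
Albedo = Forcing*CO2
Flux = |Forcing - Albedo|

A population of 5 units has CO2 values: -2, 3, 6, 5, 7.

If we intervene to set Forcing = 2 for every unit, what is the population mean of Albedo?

7.6

do(Forcing=2) breaks Forcing's dependence on CO2. With Forcing=2 fixed, Albedo across the units is -4, 6, 12, 10, 14, mean 7.6.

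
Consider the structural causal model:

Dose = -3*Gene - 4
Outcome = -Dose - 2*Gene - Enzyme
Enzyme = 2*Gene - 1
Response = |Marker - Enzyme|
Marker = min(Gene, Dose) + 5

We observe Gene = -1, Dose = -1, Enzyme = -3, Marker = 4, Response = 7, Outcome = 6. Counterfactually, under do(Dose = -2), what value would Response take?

do(Dose=-2) replaces the equation Dose = -3*Gene - 4 with the constant Dose = -2.
Enzyme = 2*Gene - 1  [with Gene=-1]  = -3
Marker = min(Gene, Dose) + 5  [with Gene=-1, Dose=-2]  = 3
Response = |Marker - Enzyme|  [with Marker=3, Enzyme=-3]  = 6

6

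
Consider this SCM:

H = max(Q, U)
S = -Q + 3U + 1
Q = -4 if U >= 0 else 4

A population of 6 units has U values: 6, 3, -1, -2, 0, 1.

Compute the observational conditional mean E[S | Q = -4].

12.5

Conditioning on Q=-4 selects the 4 unit(s) with U ∈ {6, 3, 0, 1}. Their S values: 23, 14, 5, 8. Mean = 12.5.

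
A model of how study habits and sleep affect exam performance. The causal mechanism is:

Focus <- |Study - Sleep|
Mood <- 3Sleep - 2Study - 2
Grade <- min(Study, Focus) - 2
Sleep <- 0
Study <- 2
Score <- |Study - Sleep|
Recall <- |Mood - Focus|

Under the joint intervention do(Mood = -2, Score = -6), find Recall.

4

Setting Mood = -2, Score = -6 by intervention discards those variables' equations.
Focus = |Study - Sleep|  [with Study=2, Sleep=0]  = 2
Recall = |Mood - Focus|  [with Mood=-2, Focus=2]  = 4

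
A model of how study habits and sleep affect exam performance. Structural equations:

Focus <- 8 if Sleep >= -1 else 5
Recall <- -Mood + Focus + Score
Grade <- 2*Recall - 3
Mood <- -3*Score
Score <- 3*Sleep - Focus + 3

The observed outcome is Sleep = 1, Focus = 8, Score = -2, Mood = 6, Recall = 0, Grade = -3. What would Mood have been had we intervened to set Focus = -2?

Under do(Focus=-2), the mechanism Focus <- 8 if Sleep >= -1 else 5 is discarded; Focus is fixed at -2.
Score = 3*Sleep - Focus + 3  [with Sleep=1, Focus=-2]  = 8
Mood = -3*Score  [with Score=8]  = -24

-24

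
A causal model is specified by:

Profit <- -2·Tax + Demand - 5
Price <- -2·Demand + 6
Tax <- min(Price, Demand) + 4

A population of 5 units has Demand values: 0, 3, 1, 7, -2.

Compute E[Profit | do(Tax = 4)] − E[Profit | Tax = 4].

The intervention sets Tax=4 in all 5 units regardless of Demand. Recomputing Profit per unit gives -13, -10, -12, -6, -15; average -11.2.
Observing Tax=4 restricts to units where Tax's equation naturally yields 4: Demand ∈ {0, 3}. In that subpopulation Profit = -13, -10, mean -11.5.
Difference = -11.2 − (-11.5) = 0.3.

0.3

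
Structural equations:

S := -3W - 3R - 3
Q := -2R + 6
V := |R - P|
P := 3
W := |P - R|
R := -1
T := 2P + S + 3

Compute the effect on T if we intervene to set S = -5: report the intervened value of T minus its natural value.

Under do(S=-5), the mechanism S := -3W - 3R - 3 is discarded; S is fixed at -5.
T = 2P + S + 3  [with P=3, S=-5]  = 4
Without intervention: W = |P - R|  [with P=3, R=-1]  = 4; S = -3W - 3R - 3  [with W=4, R=-1]  = -12; T = 2P + S + 3  [with P=3, S=-12]  = -3.
Change = 4 − (-3) = 7.

7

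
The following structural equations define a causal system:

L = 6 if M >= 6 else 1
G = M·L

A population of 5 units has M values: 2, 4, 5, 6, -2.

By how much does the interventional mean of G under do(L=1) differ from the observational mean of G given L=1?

Under do(L=1), L's equation is replaced by L=1 for every unit. Per-unit G: 2, 4, 5, 6, -2. Mean = 3.
Observing L=1 restricts to units where L's equation naturally yields 1: M ∈ {2, 4, 5, -2}. In that subpopulation G = 2, 4, 5, -2, mean 2.25.
Difference = 3 − 2.25 = 0.75.

0.75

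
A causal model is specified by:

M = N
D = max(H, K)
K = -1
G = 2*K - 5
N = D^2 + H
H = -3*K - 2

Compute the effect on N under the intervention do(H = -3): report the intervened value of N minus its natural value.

-4

Under do(H=-3), the mechanism H = -3*K - 2 is discarded; H is fixed at -3.
D = max(H, K)  [with H=-3, K=-1]  = -1
N = D^2 + H  [with D=-1, H=-3]  = -2
Without intervention: H = -3*K - 2  [with K=-1]  = 1; D = max(H, K)  [with H=1, K=-1]  = 1; N = D^2 + H  [with D=1, H=1]  = 2.
Change = -2 − 2 = -4.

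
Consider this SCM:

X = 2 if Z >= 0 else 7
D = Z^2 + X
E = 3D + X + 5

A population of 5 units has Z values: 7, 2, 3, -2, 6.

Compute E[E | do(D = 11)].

41

Every unit gets D=11 under the intervention. E values become 40, 40, 40, 45, 40; E[E|do(D=11)] = 41.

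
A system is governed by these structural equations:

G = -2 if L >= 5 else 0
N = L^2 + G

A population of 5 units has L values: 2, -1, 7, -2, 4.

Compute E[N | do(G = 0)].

14.8

The intervention sets G=0 in all 5 units regardless of L. Recomputing N per unit gives 4, 1, 49, 4, 16; average 14.8.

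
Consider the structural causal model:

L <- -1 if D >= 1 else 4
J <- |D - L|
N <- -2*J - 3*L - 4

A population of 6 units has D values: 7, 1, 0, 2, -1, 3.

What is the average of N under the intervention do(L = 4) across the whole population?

Under do(L=4), L's equation is replaced by L=4 for every unit. Per-unit N: -22, -22, -24, -20, -26, -18. Mean = -22.

-22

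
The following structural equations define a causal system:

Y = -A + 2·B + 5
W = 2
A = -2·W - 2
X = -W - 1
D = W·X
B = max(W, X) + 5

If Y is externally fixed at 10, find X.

-3

Under do(Y=10), the mechanism Y = -A + 2·B + 5 is discarded; Y is fixed at 10.
No directed path runs from Y to X, so X keeps its natural value.
X = -W - 1  [with W=2]  = -3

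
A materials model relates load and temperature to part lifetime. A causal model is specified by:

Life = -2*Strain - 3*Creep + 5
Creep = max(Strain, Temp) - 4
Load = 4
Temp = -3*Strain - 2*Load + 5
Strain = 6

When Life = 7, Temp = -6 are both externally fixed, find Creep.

Under do(Life = 7, Temp = -6), each intervened variable's structural equation is replaced by its fixed value.
Creep = max(Strain, Temp) - 4  [with Strain=6, Temp=-6]  = 2

2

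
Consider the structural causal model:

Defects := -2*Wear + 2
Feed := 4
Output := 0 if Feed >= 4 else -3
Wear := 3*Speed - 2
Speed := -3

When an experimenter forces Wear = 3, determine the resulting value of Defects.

-4

The intervention breaks the incoming arrows to Wear: Wear := 3*Speed - 2 no longer applies, and Wear = 3.
Defects = -2*Wear + 2  [with Wear=3]  = -4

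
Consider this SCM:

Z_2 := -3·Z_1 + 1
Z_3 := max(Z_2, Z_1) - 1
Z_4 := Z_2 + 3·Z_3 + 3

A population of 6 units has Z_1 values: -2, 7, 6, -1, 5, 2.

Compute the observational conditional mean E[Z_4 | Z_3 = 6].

14.5

Observing Z_3=6 restricts to units where Z_3's equation naturally yields 6: Z_1 ∈ {-2, 7}. In that subpopulation Z_4 = 28, 1, mean 14.5.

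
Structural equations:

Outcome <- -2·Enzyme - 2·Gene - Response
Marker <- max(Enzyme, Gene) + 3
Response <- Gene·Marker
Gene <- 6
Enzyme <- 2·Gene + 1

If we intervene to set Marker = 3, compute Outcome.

do(Marker=3) replaces the equation Marker <- max(Enzyme, Gene) + 3 with the constant Marker = 3.
Enzyme = 2·Gene + 1  [with Gene=6]  = 13
Response = Gene·Marker  [with Gene=6, Marker=3]  = 18
Outcome = -2·Enzyme - 2·Gene - Response  [with Enzyme=13, Gene=6, Response=18]  = -56

-56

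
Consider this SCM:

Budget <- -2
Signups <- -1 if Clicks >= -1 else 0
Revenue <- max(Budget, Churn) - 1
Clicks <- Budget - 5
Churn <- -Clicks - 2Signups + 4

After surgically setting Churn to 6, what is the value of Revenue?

Intervening sets Churn = 6 and removes its equation (Churn <- -Clicks - 2Signups + 4).
Revenue = max(Budget, Churn) - 1  [with Budget=-2, Churn=6]  = 5

5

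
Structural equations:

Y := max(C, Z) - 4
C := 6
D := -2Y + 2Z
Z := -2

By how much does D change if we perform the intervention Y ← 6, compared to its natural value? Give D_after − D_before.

The intervention breaks the incoming arrows to Y: Y := max(C, Z) - 4 no longer applies, and Y = 6.
D = -2Y + 2Z  [with Y=6, Z=-2]  = -16
Without intervention: Y = max(C, Z) - 4  [with C=6, Z=-2]  = 2; D = -2Y + 2Z  [with Y=2, Z=-2]  = -8.
Change = -16 − (-8) = -8.

-8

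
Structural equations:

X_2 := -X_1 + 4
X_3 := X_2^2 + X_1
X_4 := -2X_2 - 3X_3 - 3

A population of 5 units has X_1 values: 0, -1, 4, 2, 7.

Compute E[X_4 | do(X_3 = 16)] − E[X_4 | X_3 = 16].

-2.2

The intervention sets X_3=16 in all 5 units regardless of X_1. Recomputing X_4 per unit gives -59, -61, -51, -55, -45; average -54.2.
Observing X_3=16 restricts to units where X_3's equation naturally yields 16: X_1 ∈ {0, 7}. In that subpopulation X_4 = -59, -45, mean -52.
Difference = -54.2 − (-52) = -2.2.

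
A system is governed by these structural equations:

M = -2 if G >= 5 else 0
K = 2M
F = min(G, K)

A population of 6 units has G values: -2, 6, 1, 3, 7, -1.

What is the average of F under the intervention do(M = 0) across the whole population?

Under do(M=0), M's equation is replaced by M=0 for every unit. Per-unit F: -2, 0, 0, 0, 0, -1. Mean = -0.5.

-0.5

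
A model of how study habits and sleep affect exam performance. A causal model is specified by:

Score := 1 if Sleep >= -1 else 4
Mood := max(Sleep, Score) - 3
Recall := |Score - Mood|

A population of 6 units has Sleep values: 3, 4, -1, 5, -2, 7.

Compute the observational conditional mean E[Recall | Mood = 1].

E[Recall|Mood=1] averages over only the 2 units with Mood=1 (Sleep = 4, -2): Recall = 0, 3, mean 1.5.

1.5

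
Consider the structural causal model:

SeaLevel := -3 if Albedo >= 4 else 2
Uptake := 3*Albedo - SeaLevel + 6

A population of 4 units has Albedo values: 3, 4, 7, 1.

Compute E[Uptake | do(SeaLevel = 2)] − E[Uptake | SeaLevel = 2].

5.25

do(SeaLevel=2) breaks SeaLevel's dependence on Albedo. With SeaLevel=2 fixed, Uptake across the units is 13, 16, 25, 7, mean 15.25.
E[Uptake|SeaLevel=2] averages over only the 2 units with SeaLevel=2 (Albedo = 3, 1): Uptake = 13, 7, mean 10.
Difference = 15.25 − 10 = 5.25.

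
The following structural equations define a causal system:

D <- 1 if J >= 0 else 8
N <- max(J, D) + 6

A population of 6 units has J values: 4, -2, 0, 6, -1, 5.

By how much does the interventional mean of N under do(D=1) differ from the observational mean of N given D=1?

The intervention sets D=1 in all 6 units regardless of J. Recomputing N per unit gives 10, 7, 7, 12, 7, 11; average 9.
E[N|D=1] averages over only the 4 units with D=1 (J = 4, 0, 6, 5): N = 10, 7, 12, 11, mean 10.
Difference = 9 − 10 = -1.

-1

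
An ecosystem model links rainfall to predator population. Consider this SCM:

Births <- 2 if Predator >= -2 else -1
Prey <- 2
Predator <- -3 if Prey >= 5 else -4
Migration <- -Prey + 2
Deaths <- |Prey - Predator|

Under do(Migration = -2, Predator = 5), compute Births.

Setting Migration = -2, Predator = 5 by intervention discards those variables' equations.
Births = 2 if Predator >= -2 else -1  [with Predator=5]  = 2

2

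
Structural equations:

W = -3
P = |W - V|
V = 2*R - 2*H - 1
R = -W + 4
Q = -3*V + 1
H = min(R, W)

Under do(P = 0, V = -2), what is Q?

7

Setting P = 0, V = -2 by intervention discards those variables' equations.
Q = -3*V + 1  [with V=-2]  = 7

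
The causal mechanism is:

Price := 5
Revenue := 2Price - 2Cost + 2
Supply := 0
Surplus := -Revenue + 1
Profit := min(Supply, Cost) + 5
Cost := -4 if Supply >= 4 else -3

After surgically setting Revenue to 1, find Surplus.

0

Under do(Revenue=1), the mechanism Revenue := 2Price - 2Cost + 2 is discarded; Revenue is fixed at 1.
Surplus = -Revenue + 1  [with Revenue=1]  = 0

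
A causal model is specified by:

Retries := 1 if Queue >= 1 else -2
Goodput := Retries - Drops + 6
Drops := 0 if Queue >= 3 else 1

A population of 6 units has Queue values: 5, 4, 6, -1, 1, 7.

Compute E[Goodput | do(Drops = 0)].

6.5

do(Drops=0) breaks Drops's dependence on Queue. With Drops=0 fixed, Goodput across the units is 7, 7, 7, 4, 7, 7, mean 6.5.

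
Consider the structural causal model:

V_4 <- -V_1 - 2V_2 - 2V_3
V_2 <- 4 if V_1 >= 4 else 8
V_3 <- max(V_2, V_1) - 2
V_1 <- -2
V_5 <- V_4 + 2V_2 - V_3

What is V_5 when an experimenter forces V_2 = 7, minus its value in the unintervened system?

3

do(V_2=7) replaces the equation V_2 <- 4 if V_1 >= 4 else 8 with the constant V_2 = 7.
V_3 = max(V_2, V_1) - 2  [with V_2=7, V_1=-2]  = 5
V_4 = -V_1 - 2V_2 - 2V_3  [with V_1=-2, V_2=7, V_3=5]  = -22
V_5 = V_4 + 2V_2 - V_3  [with V_4=-22, V_2=7, V_3=5]  = -13
Without intervention: V_2 = 4 if V_1 >= 4 else 8  [with V_1=-2]  = 8; V_3 = max(V_2, V_1) - 2  [with V_2=8, V_1=-2]  = 6; V_4 = -V_1 - 2V_2 - 2V_3  [with V_1=-2, V_2=8, V_3=6]  = -26; V_5 = V_4 + 2V_2 - V_3  [with V_4=-26, V_2=8, V_3=6]  = -16.
Change = -13 − (-16) = 3.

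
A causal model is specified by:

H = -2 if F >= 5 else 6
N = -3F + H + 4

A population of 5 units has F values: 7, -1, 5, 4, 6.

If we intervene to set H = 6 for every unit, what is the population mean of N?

do(H=6) breaks H's dependence on F. With H=6 fixed, N across the units is -11, 13, -5, -2, -8, mean -2.6.

-2.6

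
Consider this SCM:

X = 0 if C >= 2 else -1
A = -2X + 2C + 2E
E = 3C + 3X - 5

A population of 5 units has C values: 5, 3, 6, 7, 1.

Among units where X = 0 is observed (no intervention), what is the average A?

E[A|X=0] averages over only the 4 units with X=0 (C = 5, 3, 6, 7): A = 30, 14, 38, 46, mean 32.

32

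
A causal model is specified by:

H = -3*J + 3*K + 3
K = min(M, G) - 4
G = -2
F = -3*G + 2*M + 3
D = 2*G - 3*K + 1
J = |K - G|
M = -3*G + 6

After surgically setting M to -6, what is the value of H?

do(M=-6) replaces the equation M = -3*G + 6 with the constant M = -6.
K = min(M, G) - 4  [with M=-6, G=-2]  = -10
J = |K - G|  [with K=-10, G=-2]  = 8
H = -3*J + 3*K + 3  [with J=8, K=-10]  = -51

-51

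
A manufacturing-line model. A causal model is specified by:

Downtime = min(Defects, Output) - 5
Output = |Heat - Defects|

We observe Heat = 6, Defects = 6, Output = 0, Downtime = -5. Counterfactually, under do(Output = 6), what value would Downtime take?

The intervention breaks the incoming arrows to Output: Output = |Heat - Defects| no longer applies, and Output = 6.
Downtime = min(Defects, Output) - 5  [with Defects=6, Output=6]  = 1

1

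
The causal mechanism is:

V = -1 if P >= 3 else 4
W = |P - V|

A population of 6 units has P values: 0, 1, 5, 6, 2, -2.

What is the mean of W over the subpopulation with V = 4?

3.75

Observing V=4 restricts to units where V's equation naturally yields 4: P ∈ {0, 1, 2, -2}. In that subpopulation W = 4, 3, 2, 6, mean 3.75.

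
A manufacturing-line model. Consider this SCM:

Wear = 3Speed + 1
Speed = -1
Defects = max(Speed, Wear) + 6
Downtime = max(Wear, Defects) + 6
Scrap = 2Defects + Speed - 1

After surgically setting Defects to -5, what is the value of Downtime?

4

do(Defects=-5) replaces the equation Defects = max(Speed, Wear) + 6 with the constant Defects = -5.
Wear = 3Speed + 1  [with Speed=-1]  = -2
Downtime = max(Wear, Defects) + 6  [with Wear=-2, Defects=-5]  = 4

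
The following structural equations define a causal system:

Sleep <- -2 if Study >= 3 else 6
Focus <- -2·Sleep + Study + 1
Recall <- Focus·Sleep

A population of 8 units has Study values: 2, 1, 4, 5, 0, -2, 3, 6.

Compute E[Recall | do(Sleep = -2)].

Under do(Sleep=-2), Sleep's equation is replaced by Sleep=-2 for every unit. Per-unit Recall: -14, -12, -18, -20, -10, -6, -16, -22. Mean = -14.75.

-14.75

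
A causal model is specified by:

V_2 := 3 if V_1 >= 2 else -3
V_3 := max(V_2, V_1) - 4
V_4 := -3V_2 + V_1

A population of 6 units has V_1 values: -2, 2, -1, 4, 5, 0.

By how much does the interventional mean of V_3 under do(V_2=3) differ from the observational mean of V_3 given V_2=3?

-0.5

Under do(V_2=3), V_2's equation is replaced by V_2=3 for every unit. Per-unit V_3: -1, -1, -1, 0, 1, -1. Mean = -0.5.
Conditioning on V_2=3 selects the 3 unit(s) with V_1 ∈ {2, 4, 5}. Their V_3 values: -1, 0, 1. Mean = 0.
Difference = -0.5 − 0 = -0.5.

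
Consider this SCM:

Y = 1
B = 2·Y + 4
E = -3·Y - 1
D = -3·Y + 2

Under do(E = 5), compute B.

The intervention breaks the incoming arrows to E: E = -3·Y - 1 no longer applies, and E = 5.
B is not downstream of the intervention, so its value is determined by the original equations.
B = 2·Y + 4  [with Y=1]  = 6

6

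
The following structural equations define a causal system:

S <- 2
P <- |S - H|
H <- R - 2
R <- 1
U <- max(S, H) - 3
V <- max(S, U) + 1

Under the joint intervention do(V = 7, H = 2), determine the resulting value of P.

The joint intervention fixes V = 7, H = 2, removing each variable's own equation.
P = |S - H|  [with S=2, H=2]  = 0

0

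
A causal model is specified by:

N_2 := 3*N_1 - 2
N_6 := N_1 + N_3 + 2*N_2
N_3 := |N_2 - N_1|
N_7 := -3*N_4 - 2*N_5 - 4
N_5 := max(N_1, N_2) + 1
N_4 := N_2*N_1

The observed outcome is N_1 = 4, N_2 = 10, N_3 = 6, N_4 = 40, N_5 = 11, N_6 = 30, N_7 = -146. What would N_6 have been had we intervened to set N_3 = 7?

31

The intervention breaks the incoming arrows to N_3: N_3 := |N_2 - N_1| no longer applies, and N_3 = 7.
N_2 = 3*N_1 - 2  [with N_1=4]  = 10
N_6 = N_1 + N_3 + 2*N_2  [with N_1=4, N_3=7, N_2=10]  = 31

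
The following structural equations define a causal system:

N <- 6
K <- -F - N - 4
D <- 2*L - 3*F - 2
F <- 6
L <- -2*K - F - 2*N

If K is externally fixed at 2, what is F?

6

Under do(K=2), the mechanism K <- -F - N - 4 is discarded; K is fixed at 2.
Since F is not a descendant of the intervened variable, it is unaffected.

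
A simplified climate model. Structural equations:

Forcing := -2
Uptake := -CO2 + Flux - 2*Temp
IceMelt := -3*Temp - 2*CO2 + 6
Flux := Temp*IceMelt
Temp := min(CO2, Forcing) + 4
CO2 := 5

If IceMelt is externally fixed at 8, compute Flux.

16

Intervening sets IceMelt = 8 and removes its equation (IceMelt := -3*Temp - 2*CO2 + 6).
Temp = min(CO2, Forcing) + 4  [with CO2=5, Forcing=-2]  = 2
Flux = Temp*IceMelt  [with Temp=2, IceMelt=8]  = 16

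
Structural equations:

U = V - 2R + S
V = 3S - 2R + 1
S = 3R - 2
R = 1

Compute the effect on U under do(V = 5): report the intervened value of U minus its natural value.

3

The intervention breaks the incoming arrows to V: V = 3S - 2R + 1 no longer applies, and V = 5.
S = 3R - 2  [with R=1]  = 1
U = V - 2R + S  [with V=5, R=1, S=1]  = 4
Without intervention: S = 3R - 2  [with R=1]  = 1; V = 3S - 2R + 1  [with S=1, R=1]  = 2; U = V - 2R + S  [with V=2, R=1, S=1]  = 1.
Change = 4 − 1 = 3.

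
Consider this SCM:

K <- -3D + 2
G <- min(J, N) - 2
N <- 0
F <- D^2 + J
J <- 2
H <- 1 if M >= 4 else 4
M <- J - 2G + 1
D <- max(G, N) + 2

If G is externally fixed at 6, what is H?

4

The intervention breaks the incoming arrows to G: G <- min(J, N) - 2 no longer applies, and G = 6.
M = J - 2G + 1  [with J=2, G=6]  = -9
H = 1 if M >= 4 else 4  [with M=-9]  = 4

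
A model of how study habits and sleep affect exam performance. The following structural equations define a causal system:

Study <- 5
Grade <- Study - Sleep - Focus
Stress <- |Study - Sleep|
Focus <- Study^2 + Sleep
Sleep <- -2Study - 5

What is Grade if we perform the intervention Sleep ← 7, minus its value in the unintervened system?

do(Sleep=7) replaces the equation Sleep <- -2Study - 5 with the constant Sleep = 7.
Focus = Study^2 + Sleep  [with Study=5, Sleep=7]  = 32
Grade = Study - Sleep - Focus  [with Study=5, Sleep=7, Focus=32]  = -34
Without intervention: Sleep = -2Study - 5  [with Study=5]  = -15; Focus = Study^2 + Sleep  [with Study=5, Sleep=-15]  = 10; Grade = Study - Sleep - Focus  [with Study=5, Sleep=-15, Focus=10]  = 10.
Change = -34 − 10 = -44.

-44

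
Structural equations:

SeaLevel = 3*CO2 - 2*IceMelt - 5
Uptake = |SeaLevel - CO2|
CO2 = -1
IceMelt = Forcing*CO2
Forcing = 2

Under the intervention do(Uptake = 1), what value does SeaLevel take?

The intervention breaks the incoming arrows to Uptake: Uptake = |SeaLevel - CO2| no longer applies, and Uptake = 1.
Since SeaLevel is not a descendant of the intervened variable, it is unaffected.
IceMelt = Forcing*CO2  [with Forcing=2, CO2=-1]  = -2
SeaLevel = 3*CO2 - 2*IceMelt - 5  [with CO2=-1, IceMelt=-2]  = -4

-4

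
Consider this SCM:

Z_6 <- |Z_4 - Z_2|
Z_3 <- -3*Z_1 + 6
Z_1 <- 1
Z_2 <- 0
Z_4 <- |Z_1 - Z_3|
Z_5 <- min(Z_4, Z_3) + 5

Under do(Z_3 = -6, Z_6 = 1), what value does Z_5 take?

-1

The joint intervention fixes Z_3 = -6, Z_6 = 1, removing each variable's own equation.
Z_4 = |Z_1 - Z_3|  [with Z_1=1, Z_3=-6]  = 7
Z_5 = min(Z_4, Z_3) + 5  [with Z_4=7, Z_3=-6]  = -1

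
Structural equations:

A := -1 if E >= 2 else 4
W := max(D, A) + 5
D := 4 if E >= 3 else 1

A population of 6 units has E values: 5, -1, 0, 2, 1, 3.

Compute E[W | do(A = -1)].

Every unit gets A=-1 under the intervention. W values become 9, 6, 6, 6, 6, 9; E[W|do(A=-1)] = 7.

7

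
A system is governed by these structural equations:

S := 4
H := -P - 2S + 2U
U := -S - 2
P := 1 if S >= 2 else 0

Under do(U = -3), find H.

The intervention breaks the incoming arrows to U: U := -S - 2 no longer applies, and U = -3.
P = 1 if S >= 2 else 0  [with S=4]  = 1
H = -P - 2S + 2U  [with P=1, S=4, U=-3]  = -15

-15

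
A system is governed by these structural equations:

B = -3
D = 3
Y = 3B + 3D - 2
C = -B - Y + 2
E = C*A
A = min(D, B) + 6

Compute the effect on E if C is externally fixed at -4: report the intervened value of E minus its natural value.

Under do(C=-4), the mechanism C = -B - Y + 2 is discarded; C is fixed at -4.
A = min(D, B) + 6  [with D=3, B=-3]  = 3
E = C*A  [with C=-4, A=3]  = -12
Without intervention: Y = 3B + 3D - 2  [with B=-3, D=3]  = -2; C = -B - Y + 2  [with B=-3, Y=-2]  = 7; A = min(D, B) + 6  [with D=3, B=-3]  = 3; E = C*A  [with C=7, A=3]  = 21.
Change = -12 − 21 = -33.

-33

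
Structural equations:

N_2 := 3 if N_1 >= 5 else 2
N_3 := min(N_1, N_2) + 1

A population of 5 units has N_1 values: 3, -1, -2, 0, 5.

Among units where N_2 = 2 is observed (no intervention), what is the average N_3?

Observing N_2=2 restricts to units where N_2's equation naturally yields 2: N_1 ∈ {3, -1, -2, 0}. In that subpopulation N_3 = 3, 0, -1, 1, mean 0.75.

0.75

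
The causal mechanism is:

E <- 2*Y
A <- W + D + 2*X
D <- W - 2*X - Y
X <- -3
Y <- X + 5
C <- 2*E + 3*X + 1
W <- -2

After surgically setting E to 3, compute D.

The intervention breaks the incoming arrows to E: E <- 2*Y no longer applies, and E = 3.
Since D is not a descendant of the intervened variable, it is unaffected.
Y = X + 5  [with X=-3]  = 2
D = W - 2*X - Y  [with W=-2, X=-3, Y=2]  = 2

2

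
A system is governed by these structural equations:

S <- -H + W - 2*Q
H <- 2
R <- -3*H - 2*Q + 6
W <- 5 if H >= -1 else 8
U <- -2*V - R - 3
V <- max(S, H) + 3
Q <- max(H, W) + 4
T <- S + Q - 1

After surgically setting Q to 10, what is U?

The intervention breaks the incoming arrows to Q: Q <- max(H, W) + 4 no longer applies, and Q = 10.
W = 5 if H >= -1 else 8  [with H=2]  = 5
S = -H + W - 2*Q  [with H=2, W=5, Q=10]  = -17
R = -3*H - 2*Q + 6  [with H=2, Q=10]  = -20
V = max(S, H) + 3  [with S=-17, H=2]  = 5
U = -2*V - R - 3  [with V=5, R=-20]  = 7

7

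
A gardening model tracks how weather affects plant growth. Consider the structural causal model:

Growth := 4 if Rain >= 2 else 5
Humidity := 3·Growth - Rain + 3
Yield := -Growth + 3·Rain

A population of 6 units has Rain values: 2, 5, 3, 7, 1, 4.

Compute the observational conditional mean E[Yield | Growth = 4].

8.6

Observing Growth=4 restricts to units where Growth's equation naturally yields 4: Rain ∈ {2, 5, 3, 7, 4}. In that subpopulation Yield = 2, 11, 5, 17, 8, mean 8.6.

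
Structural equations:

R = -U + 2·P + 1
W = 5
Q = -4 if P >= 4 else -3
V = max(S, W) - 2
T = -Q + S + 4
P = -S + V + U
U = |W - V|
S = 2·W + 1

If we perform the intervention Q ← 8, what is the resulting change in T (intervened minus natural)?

-11

do(Q=8) replaces the equation Q = -4 if P >= 4 else -3 with the constant Q = 8.
S = 2·W + 1  [with W=5]  = 11
T = -Q + S + 4  [with Q=8, S=11]  = 7
Without intervention: S = 2·W + 1  [with W=5]  = 11; V = max(S, W) - 2  [with S=11, W=5]  = 9; U = |W - V|  [with W=5, V=9]  = 4; P = -S + V + U  [with S=11, V=9, U=4]  = 2; Q = -4 if P >= 4 else -3  [with P=2]  = -3; T = -Q + S + 4  [with Q=-3, S=11]  = 18.
Change = 7 − 18 = -11.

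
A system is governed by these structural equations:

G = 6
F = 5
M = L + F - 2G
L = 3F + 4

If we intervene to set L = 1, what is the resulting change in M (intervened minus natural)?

The intervention breaks the incoming arrows to L: L = 3F + 4 no longer applies, and L = 1.
M = L + F - 2G  [with L=1, F=5, G=6]  = -6
Without intervention: L = 3F + 4  [with F=5]  = 19; M = L + F - 2G  [with L=19, F=5, G=6]  = 12.
Change = -6 − 12 = -18.

-18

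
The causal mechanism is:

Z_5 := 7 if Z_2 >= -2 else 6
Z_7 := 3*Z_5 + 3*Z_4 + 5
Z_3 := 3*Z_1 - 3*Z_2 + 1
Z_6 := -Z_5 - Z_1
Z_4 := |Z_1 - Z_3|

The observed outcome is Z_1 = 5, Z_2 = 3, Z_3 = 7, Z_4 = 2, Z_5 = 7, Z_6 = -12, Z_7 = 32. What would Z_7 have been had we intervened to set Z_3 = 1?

38

The intervention breaks the incoming arrows to Z_3: Z_3 := 3*Z_1 - 3*Z_2 + 1 no longer applies, and Z_3 = 1.
Z_4 = |Z_1 - Z_3|  [with Z_1=5, Z_3=1]  = 4
Z_5 = 7 if Z_2 >= -2 else 6  [with Z_2=3]  = 7
Z_7 = 3*Z_5 + 3*Z_4 + 5  [with Z_5=7, Z_4=4]  = 38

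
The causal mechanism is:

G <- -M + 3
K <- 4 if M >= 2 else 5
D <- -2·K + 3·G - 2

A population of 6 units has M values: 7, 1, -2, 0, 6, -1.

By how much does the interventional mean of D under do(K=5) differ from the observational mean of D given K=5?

-7

Under do(K=5), K's equation is replaced by K=5 for every unit. Per-unit D: -24, -6, 3, -3, -21, 0. Mean = -8.5.
Conditioning on K=5 selects the 4 unit(s) with M ∈ {1, -2, 0, -1}. Their D values: -6, 3, -3, 0. Mean = -1.5.
Difference = -8.5 − (-1.5) = -7.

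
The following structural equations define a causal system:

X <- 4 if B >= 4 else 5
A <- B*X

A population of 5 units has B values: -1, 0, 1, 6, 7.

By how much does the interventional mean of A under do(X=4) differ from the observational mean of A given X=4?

-15.6

The intervention sets X=4 in all 5 units regardless of B. Recomputing A per unit gives -4, 0, 4, 24, 28; average 10.4.
Observing X=4 restricts to units where X's equation naturally yields 4: B ∈ {6, 7}. In that subpopulation A = 24, 28, mean 26.
Difference = 10.4 − 26 = -15.6.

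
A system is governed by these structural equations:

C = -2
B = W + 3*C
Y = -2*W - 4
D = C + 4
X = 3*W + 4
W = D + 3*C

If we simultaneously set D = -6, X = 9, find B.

-18

Setting D = -6, X = 9 by intervention discards those variables' equations.
W = D + 3*C  [with D=-6, C=-2]  = -12
B = W + 3*C  [with W=-12, C=-2]  = -18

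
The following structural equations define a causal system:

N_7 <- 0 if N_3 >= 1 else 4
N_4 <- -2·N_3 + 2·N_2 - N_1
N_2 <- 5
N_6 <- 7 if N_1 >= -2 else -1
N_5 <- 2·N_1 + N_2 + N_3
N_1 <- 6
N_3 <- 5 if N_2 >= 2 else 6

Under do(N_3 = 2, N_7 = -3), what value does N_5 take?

19

Setting N_3 = 2, N_7 = -3 by intervention discards those variables' equations.
N_5 = 2·N_1 + N_2 + N_3  [with N_1=6, N_2=5, N_3=2]  = 19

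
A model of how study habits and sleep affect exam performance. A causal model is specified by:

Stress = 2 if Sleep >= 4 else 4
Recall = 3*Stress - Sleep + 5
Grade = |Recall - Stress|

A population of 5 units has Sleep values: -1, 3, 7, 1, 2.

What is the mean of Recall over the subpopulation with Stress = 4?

Conditioning on Stress=4 selects the 4 unit(s) with Sleep ∈ {-1, 3, 1, 2}. Their Recall values: 18, 14, 16, 15. Mean = 15.75.

15.75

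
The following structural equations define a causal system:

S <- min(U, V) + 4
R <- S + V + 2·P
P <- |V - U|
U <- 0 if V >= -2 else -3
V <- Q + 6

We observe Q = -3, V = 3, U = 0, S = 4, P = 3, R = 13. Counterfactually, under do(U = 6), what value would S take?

7

The intervention breaks the incoming arrows to U: U <- 0 if V >= -2 else -3 no longer applies, and U = 6.
V = Q + 6  [with Q=-3]  = 3
S = min(U, V) + 4  [with U=6, V=3]  = 7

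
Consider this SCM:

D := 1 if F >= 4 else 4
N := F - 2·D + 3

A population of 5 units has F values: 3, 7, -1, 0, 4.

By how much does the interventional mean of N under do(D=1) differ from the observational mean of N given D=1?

-2.9

Every unit gets D=1 under the intervention. N values become 4, 8, 0, 1, 5; E[N|do(D=1)] = 3.6.
Conditioning on D=1 selects the 2 unit(s) with F ∈ {7, 4}. Their N values: 8, 5. Mean = 6.5.
Difference = 3.6 − 6.5 = -2.9.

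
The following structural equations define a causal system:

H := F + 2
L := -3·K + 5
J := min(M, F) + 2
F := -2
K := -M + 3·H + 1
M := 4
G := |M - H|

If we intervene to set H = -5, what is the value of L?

The intervention breaks the incoming arrows to H: H := F + 2 no longer applies, and H = -5.
K = -M + 3·H + 1  [with M=4, H=-5]  = -18
L = -3·K + 5  [with K=-18]  = 59

59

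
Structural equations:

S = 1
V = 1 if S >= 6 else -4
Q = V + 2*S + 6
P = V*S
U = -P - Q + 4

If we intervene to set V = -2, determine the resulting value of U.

0

do(V=-2) replaces the equation V = 1 if S >= 6 else -4 with the constant V = -2.
Q = V + 2*S + 6  [with V=-2, S=1]  = 6
P = V*S  [with V=-2, S=1]  = -2
U = -P - Q + 4  [with P=-2, Q=6]  = 0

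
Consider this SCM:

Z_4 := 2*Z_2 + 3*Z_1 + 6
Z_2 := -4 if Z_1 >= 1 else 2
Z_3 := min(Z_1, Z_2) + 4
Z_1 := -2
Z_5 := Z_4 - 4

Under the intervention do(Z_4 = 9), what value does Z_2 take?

2

The intervention breaks the incoming arrows to Z_4: Z_4 := 2*Z_2 + 3*Z_1 + 6 no longer applies, and Z_4 = 9.
Since Z_2 is not a descendant of the intervened variable, it is unaffected.
Z_2 = -4 if Z_1 >= 1 else 2  [with Z_1=-2]  = 2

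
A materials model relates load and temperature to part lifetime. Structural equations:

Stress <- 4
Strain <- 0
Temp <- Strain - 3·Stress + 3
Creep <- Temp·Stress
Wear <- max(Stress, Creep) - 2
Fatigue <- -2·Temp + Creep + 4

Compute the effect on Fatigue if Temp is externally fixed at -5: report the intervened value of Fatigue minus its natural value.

8

The intervention breaks the incoming arrows to Temp: Temp <- Strain - 3·Stress + 3 no longer applies, and Temp = -5.
Creep = Temp·Stress  [with Temp=-5, Stress=4]  = -20
Fatigue = -2·Temp + Creep + 4  [with Temp=-5, Creep=-20]  = -6
Without intervention: Temp = Strain - 3·Stress + 3  [with Strain=0, Stress=4]  = -9; Creep = Temp·Stress  [with Temp=-9, Stress=4]  = -36; Fatigue = -2·Temp + Creep + 4  [with Temp=-9, Creep=-36]  = -14.
Change = -6 − (-14) = 8.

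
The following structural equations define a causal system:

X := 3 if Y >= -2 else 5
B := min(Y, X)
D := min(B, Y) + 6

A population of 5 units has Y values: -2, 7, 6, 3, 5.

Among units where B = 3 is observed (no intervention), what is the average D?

Observing B=3 restricts to units where B's equation naturally yields 3: Y ∈ {7, 6, 3, 5}. In that subpopulation D = 9, 9, 9, 9, mean 9.

9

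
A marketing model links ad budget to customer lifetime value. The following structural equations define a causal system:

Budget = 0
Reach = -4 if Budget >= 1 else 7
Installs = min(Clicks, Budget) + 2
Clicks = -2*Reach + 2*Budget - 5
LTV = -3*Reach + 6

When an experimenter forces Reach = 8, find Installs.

-19

Under do(Reach=8), the mechanism Reach = -4 if Budget >= 1 else 7 is discarded; Reach is fixed at 8.
Clicks = -2*Reach + 2*Budget - 5  [with Reach=8, Budget=0]  = -21
Installs = min(Clicks, Budget) + 2  [with Clicks=-21, Budget=0]  = -19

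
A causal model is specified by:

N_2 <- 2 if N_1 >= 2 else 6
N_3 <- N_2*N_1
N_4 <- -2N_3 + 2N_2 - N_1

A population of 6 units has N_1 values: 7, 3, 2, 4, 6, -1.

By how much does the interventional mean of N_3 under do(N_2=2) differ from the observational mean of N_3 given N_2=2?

Every unit gets N_2=2 under the intervention. N_3 values become 14, 6, 4, 8, 12, -2; E[N_3|do(N_2=2)] = 7.
Conditioning on N_2=2 selects the 5 unit(s) with N_1 ∈ {7, 3, 2, 4, 6}. Their N_3 values: 14, 6, 4, 8, 12. Mean = 8.8.
Difference = 7 − 8.8 = -1.8.

-1.8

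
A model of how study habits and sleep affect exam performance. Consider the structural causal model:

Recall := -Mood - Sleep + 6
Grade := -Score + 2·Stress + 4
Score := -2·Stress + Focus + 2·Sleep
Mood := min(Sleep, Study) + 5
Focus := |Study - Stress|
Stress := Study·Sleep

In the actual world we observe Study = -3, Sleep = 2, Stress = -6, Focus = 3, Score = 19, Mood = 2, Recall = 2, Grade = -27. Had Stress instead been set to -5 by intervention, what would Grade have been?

The intervention breaks the incoming arrows to Stress: Stress := Study·Sleep no longer applies, and Stress = -5.
Focus = |Study - Stress|  [with Study=-3, Stress=-5]  = 2
Score = -2·Stress + Focus + 2·Sleep  [with Stress=-5, Focus=2, Sleep=2]  = 16
Grade = -Score + 2·Stress + 4  [with Score=16, Stress=-5]  = -22

-22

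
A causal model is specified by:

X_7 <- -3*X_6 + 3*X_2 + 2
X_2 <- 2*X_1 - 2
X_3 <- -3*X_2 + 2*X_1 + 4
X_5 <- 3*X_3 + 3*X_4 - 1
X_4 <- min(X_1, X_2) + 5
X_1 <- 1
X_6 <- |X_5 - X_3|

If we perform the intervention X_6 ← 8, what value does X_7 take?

-22

Intervening sets X_6 = 8 and removes its equation (X_6 <- |X_5 - X_3|).
X_2 = 2*X_1 - 2  [with X_1=1]  = 0
X_7 = -3*X_6 + 3*X_2 + 2  [with X_6=8, X_2=0]  = -22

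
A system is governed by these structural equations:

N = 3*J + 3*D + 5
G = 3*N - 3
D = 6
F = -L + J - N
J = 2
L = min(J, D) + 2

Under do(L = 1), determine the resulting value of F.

-28

Under do(L=1), the mechanism L = min(J, D) + 2 is discarded; L is fixed at 1.
N = 3*J + 3*D + 5  [with J=2, D=6]  = 29
F = -L + J - N  [with L=1, J=2, N=29]  = -28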